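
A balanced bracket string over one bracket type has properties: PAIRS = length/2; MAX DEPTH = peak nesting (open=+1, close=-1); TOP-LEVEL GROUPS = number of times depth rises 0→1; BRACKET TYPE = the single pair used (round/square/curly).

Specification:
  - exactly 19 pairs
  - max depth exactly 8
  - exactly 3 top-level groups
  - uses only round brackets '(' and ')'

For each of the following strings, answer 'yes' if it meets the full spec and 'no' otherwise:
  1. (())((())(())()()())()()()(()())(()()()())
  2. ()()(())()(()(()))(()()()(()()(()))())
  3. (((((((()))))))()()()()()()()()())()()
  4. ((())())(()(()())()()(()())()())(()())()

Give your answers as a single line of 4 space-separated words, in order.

String 1 '(())((())(())()()())()()()(()())(()()()())': depth seq [1 2 1 0 1 2 3 2 1 2 3 2 1 2 1 2 1 2 1 0 1 0 1 0 1 0 1 2 1 2 1 0 1 2 1 2 1 2 1 2 1 0]
  -> pairs=21 depth=3 groups=7 -> no
String 2 '()()(())()(()(()))(()()()(()()(()))())': depth seq [1 0 1 0 1 2 1 0 1 0 1 2 1 2 3 2 1 0 1 2 1 2 1 2 1 2 3 2 3 2 3 4 3 2 1 2 1 0]
  -> pairs=19 depth=4 groups=6 -> no
String 3 '(((((((()))))))()()()()()()()()())()()': depth seq [1 2 3 4 5 6 7 8 7 6 5 4 3 2 1 2 1 2 1 2 1 2 1 2 1 2 1 2 1 2 1 2 1 0 1 0 1 0]
  -> pairs=19 depth=8 groups=3 -> yes
String 4 '((())())(()(()())()()(()())()())(()())()': depth seq [1 2 3 2 1 2 1 0 1 2 1 2 3 2 3 2 1 2 1 2 1 2 3 2 3 2 1 2 1 2 1 0 1 2 1 2 1 0 1 0]
  -> pairs=20 depth=3 groups=4 -> no

Answer: no no yes no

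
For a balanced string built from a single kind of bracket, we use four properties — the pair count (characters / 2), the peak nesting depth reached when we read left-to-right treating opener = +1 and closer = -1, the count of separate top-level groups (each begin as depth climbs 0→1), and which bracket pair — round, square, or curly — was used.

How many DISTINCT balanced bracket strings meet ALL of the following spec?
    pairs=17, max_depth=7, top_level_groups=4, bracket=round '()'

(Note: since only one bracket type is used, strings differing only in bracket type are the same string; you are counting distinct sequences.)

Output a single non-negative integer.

Spec: pairs=17 depth=7 groups=4
Count(depth <= 7) = 14922936
Count(depth <= 6) = 13050152
Count(depth == 7) = 14922936 - 13050152 = 1872784

Answer: 1872784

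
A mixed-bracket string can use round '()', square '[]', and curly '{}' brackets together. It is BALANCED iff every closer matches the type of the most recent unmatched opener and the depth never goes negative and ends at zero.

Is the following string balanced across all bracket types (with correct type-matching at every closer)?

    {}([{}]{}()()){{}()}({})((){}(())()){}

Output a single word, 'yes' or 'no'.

pos 0: push '{'; stack = {
pos 1: '}' matches '{'; pop; stack = (empty)
pos 2: push '('; stack = (
pos 3: push '['; stack = ([
pos 4: push '{'; stack = ([{
pos 5: '}' matches '{'; pop; stack = ([
pos 6: ']' matches '['; pop; stack = (
pos 7: push '{'; stack = ({
pos 8: '}' matches '{'; pop; stack = (
pos 9: push '('; stack = ((
pos 10: ')' matches '('; pop; stack = (
pos 11: push '('; stack = ((
pos 12: ')' matches '('; pop; stack = (
pos 13: ')' matches '('; pop; stack = (empty)
pos 14: push '{'; stack = {
pos 15: push '{'; stack = {{
pos 16: '}' matches '{'; pop; stack = {
pos 17: push '('; stack = {(
pos 18: ')' matches '('; pop; stack = {
pos 19: '}' matches '{'; pop; stack = (empty)
pos 20: push '('; stack = (
pos 21: push '{'; stack = ({
pos 22: '}' matches '{'; pop; stack = (
pos 23: ')' matches '('; pop; stack = (empty)
pos 24: push '('; stack = (
pos 25: push '('; stack = ((
pos 26: ')' matches '('; pop; stack = (
pos 27: push '{'; stack = ({
pos 28: '}' matches '{'; pop; stack = (
pos 29: push '('; stack = ((
pos 30: push '('; stack = (((
pos 31: ')' matches '('; pop; stack = ((
pos 32: ')' matches '('; pop; stack = (
pos 33: push '('; stack = ((
pos 34: ')' matches '('; pop; stack = (
pos 35: ')' matches '('; pop; stack = (empty)
pos 36: push '{'; stack = {
pos 37: '}' matches '{'; pop; stack = (empty)
end: stack empty → VALID
Verdict: properly nested → yes

Answer: yes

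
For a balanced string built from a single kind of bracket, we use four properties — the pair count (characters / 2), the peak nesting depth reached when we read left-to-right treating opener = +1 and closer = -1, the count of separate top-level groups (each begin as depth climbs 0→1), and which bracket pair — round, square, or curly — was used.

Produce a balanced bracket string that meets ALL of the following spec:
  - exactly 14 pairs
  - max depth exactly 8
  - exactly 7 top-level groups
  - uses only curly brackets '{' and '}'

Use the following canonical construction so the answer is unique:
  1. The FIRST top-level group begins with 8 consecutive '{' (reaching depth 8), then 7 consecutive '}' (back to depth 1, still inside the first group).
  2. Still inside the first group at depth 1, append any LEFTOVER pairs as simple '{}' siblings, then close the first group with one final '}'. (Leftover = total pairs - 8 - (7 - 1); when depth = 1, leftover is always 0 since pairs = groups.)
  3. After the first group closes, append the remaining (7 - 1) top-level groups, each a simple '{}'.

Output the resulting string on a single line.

Answer: {{{{{{{{}}}}}}}}{}{}{}{}{}{}

Derivation:
Spec: pairs=14 depth=8 groups=7
Leftover pairs = 14 - 8 - (7-1) = 0
First group: deep chain of depth 8 + 0 sibling pairs
Remaining 6 groups: simple '{}' each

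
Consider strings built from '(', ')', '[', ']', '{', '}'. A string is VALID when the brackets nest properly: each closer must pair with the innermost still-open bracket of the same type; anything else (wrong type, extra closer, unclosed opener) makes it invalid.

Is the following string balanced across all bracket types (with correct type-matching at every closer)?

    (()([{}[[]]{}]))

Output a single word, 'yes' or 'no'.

pos 0: push '('; stack = (
pos 1: push '('; stack = ((
pos 2: ')' matches '('; pop; stack = (
pos 3: push '('; stack = ((
pos 4: push '['; stack = (([
pos 5: push '{'; stack = (([{
pos 6: '}' matches '{'; pop; stack = (([
pos 7: push '['; stack = (([[
pos 8: push '['; stack = (([[[
pos 9: ']' matches '['; pop; stack = (([[
pos 10: ']' matches '['; pop; stack = (([
pos 11: push '{'; stack = (([{
pos 12: '}' matches '{'; pop; stack = (([
pos 13: ']' matches '['; pop; stack = ((
pos 14: ')' matches '('; pop; stack = (
pos 15: ')' matches '('; pop; stack = (empty)
end: stack empty → VALID
Verdict: properly nested → yes

Answer: yes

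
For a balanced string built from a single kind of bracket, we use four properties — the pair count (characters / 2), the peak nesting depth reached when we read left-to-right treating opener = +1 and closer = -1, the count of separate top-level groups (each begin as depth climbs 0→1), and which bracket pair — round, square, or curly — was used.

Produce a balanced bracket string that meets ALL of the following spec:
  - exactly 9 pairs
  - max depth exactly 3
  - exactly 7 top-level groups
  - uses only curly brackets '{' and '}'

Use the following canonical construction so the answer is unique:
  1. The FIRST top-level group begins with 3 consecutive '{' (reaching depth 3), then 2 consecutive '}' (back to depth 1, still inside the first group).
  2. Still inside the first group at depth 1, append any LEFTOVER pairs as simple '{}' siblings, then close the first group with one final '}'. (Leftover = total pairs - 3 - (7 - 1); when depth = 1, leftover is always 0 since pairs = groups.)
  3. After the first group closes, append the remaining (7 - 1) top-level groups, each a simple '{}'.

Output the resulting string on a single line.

Answer: {{{}}}{}{}{}{}{}{}

Derivation:
Spec: pairs=9 depth=3 groups=7
Leftover pairs = 9 - 3 - (7-1) = 0
First group: deep chain of depth 3 + 0 sibling pairs
Remaining 6 groups: simple '{}' each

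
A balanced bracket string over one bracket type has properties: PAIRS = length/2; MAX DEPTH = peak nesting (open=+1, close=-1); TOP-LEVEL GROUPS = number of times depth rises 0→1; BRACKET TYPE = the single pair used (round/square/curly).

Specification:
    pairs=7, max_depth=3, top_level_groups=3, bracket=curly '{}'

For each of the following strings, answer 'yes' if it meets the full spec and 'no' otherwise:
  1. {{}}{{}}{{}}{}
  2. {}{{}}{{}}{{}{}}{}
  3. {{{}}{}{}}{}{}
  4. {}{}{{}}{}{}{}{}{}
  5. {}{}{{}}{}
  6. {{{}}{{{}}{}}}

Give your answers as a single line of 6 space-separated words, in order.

Answer: no no yes no no no

Derivation:
String 1 '{{}}{{}}{{}}{}': depth seq [1 2 1 0 1 2 1 0 1 2 1 0 1 0]
  -> pairs=7 depth=2 groups=4 -> no
String 2 '{}{{}}{{}}{{}{}}{}': depth seq [1 0 1 2 1 0 1 2 1 0 1 2 1 2 1 0 1 0]
  -> pairs=9 depth=2 groups=5 -> no
String 3 '{{{}}{}{}}{}{}': depth seq [1 2 3 2 1 2 1 2 1 0 1 0 1 0]
  -> pairs=7 depth=3 groups=3 -> yes
String 4 '{}{}{{}}{}{}{}{}{}': depth seq [1 0 1 0 1 2 1 0 1 0 1 0 1 0 1 0 1 0]
  -> pairs=9 depth=2 groups=8 -> no
String 5 '{}{}{{}}{}': depth seq [1 0 1 0 1 2 1 0 1 0]
  -> pairs=5 depth=2 groups=4 -> no
String 6 '{{{}}{{{}}{}}}': depth seq [1 2 3 2 1 2 3 4 3 2 3 2 1 0]
  -> pairs=7 depth=4 groups=1 -> no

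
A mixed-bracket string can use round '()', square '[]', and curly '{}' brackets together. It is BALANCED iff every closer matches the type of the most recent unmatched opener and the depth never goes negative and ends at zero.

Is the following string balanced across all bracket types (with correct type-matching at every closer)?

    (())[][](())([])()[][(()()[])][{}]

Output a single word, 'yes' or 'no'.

pos 0: push '('; stack = (
pos 1: push '('; stack = ((
pos 2: ')' matches '('; pop; stack = (
pos 3: ')' matches '('; pop; stack = (empty)
pos 4: push '['; stack = [
pos 5: ']' matches '['; pop; stack = (empty)
pos 6: push '['; stack = [
pos 7: ']' matches '['; pop; stack = (empty)
pos 8: push '('; stack = (
pos 9: push '('; stack = ((
pos 10: ')' matches '('; pop; stack = (
pos 11: ')' matches '('; pop; stack = (empty)
pos 12: push '('; stack = (
pos 13: push '['; stack = ([
pos 14: ']' matches '['; pop; stack = (
pos 15: ')' matches '('; pop; stack = (empty)
pos 16: push '('; stack = (
pos 17: ')' matches '('; pop; stack = (empty)
pos 18: push '['; stack = [
pos 19: ']' matches '['; pop; stack = (empty)
pos 20: push '['; stack = [
pos 21: push '('; stack = [(
pos 22: push '('; stack = [((
pos 23: ')' matches '('; pop; stack = [(
pos 24: push '('; stack = [((
pos 25: ')' matches '('; pop; stack = [(
pos 26: push '['; stack = [([
pos 27: ']' matches '['; pop; stack = [(
pos 28: ')' matches '('; pop; stack = [
pos 29: ']' matches '['; pop; stack = (empty)
pos 30: push '['; stack = [
pos 31: push '{'; stack = [{
pos 32: '}' matches '{'; pop; stack = [
pos 33: ']' matches '['; pop; stack = (empty)
end: stack empty → VALID
Verdict: properly nested → yes

Answer: yes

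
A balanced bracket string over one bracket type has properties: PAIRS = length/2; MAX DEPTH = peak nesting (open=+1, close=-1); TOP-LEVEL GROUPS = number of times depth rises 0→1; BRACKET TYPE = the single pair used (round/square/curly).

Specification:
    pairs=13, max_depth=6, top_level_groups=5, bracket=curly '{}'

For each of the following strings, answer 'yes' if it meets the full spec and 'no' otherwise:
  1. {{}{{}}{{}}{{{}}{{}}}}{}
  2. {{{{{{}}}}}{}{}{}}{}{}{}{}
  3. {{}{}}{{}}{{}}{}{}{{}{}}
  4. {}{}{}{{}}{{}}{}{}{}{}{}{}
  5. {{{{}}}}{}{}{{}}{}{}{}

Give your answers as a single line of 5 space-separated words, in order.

Answer: no yes no no no

Derivation:
String 1 '{{}{{}}{{}}{{{}}{{}}}}{}': depth seq [1 2 1 2 3 2 1 2 3 2 1 2 3 4 3 2 3 4 3 2 1 0 1 0]
  -> pairs=12 depth=4 groups=2 -> no
String 2 '{{{{{{}}}}}{}{}{}}{}{}{}{}': depth seq [1 2 3 4 5 6 5 4 3 2 1 2 1 2 1 2 1 0 1 0 1 0 1 0 1 0]
  -> pairs=13 depth=6 groups=5 -> yes
String 3 '{{}{}}{{}}{{}}{}{}{{}{}}': depth seq [1 2 1 2 1 0 1 2 1 0 1 2 1 0 1 0 1 0 1 2 1 2 1 0]
  -> pairs=12 depth=2 groups=6 -> no
String 4 '{}{}{}{{}}{{}}{}{}{}{}{}{}': depth seq [1 0 1 0 1 0 1 2 1 0 1 2 1 0 1 0 1 0 1 0 1 0 1 0 1 0]
  -> pairs=13 depth=2 groups=11 -> no
String 5 '{{{{}}}}{}{}{{}}{}{}{}': depth seq [1 2 3 4 3 2 1 0 1 0 1 0 1 2 1 0 1 0 1 0 1 0]
  -> pairs=11 depth=4 groups=7 -> no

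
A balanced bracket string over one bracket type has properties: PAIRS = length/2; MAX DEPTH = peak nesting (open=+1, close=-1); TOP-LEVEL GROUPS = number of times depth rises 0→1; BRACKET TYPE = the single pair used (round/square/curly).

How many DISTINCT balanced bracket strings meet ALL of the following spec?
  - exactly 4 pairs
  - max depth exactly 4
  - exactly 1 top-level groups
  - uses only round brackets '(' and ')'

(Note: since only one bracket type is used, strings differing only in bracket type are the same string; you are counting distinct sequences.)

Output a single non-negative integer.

Spec: pairs=4 depth=4 groups=1
Count(depth <= 4) = 5
Count(depth <= 3) = 4
Count(depth == 4) = 5 - 4 = 1

Answer: 1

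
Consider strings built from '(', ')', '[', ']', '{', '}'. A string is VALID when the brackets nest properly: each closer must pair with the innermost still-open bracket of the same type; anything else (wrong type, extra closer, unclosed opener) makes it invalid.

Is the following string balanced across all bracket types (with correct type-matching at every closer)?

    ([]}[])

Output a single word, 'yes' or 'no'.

pos 0: push '('; stack = (
pos 1: push '['; stack = ([
pos 2: ']' matches '['; pop; stack = (
pos 3: saw closer '}' but top of stack is '(' (expected ')') → INVALID
Verdict: type mismatch at position 3: '}' closes '(' → no

Answer: no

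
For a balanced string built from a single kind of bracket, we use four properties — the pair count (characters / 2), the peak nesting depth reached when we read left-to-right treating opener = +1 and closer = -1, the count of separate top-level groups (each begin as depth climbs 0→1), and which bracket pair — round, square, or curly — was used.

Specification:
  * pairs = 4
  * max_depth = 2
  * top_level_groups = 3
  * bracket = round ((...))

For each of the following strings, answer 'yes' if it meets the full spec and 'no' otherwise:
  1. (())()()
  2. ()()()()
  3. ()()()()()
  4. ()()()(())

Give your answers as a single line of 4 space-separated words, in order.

String 1 '(())()()': depth seq [1 2 1 0 1 0 1 0]
  -> pairs=4 depth=2 groups=3 -> yes
String 2 '()()()()': depth seq [1 0 1 0 1 0 1 0]
  -> pairs=4 depth=1 groups=4 -> no
String 3 '()()()()()': depth seq [1 0 1 0 1 0 1 0 1 0]
  -> pairs=5 depth=1 groups=5 -> no
String 4 '()()()(())': depth seq [1 0 1 0 1 0 1 2 1 0]
  -> pairs=5 depth=2 groups=4 -> no

Answer: yes no no no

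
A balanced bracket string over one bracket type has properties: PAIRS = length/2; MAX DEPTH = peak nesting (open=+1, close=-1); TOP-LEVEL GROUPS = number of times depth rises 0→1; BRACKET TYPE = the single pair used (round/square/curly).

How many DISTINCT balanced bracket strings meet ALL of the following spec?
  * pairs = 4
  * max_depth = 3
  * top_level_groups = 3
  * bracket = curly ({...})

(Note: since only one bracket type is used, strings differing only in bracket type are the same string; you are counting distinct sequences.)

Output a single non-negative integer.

Answer: 0

Derivation:
Spec: pairs=4 depth=3 groups=3
Count(depth <= 3) = 3
Count(depth <= 2) = 3
Count(depth == 3) = 3 - 3 = 0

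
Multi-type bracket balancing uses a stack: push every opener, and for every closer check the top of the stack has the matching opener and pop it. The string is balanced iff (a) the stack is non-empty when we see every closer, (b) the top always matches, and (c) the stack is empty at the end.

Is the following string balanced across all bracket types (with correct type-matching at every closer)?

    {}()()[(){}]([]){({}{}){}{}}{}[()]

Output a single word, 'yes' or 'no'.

pos 0: push '{'; stack = {
pos 1: '}' matches '{'; pop; stack = (empty)
pos 2: push '('; stack = (
pos 3: ')' matches '('; pop; stack = (empty)
pos 4: push '('; stack = (
pos 5: ')' matches '('; pop; stack = (empty)
pos 6: push '['; stack = [
pos 7: push '('; stack = [(
pos 8: ')' matches '('; pop; stack = [
pos 9: push '{'; stack = [{
pos 10: '}' matches '{'; pop; stack = [
pos 11: ']' matches '['; pop; stack = (empty)
pos 12: push '('; stack = (
pos 13: push '['; stack = ([
pos 14: ']' matches '['; pop; stack = (
pos 15: ')' matches '('; pop; stack = (empty)
pos 16: push '{'; stack = {
pos 17: push '('; stack = {(
pos 18: push '{'; stack = {({
pos 19: '}' matches '{'; pop; stack = {(
pos 20: push '{'; stack = {({
pos 21: '}' matches '{'; pop; stack = {(
pos 22: ')' matches '('; pop; stack = {
pos 23: push '{'; stack = {{
pos 24: '}' matches '{'; pop; stack = {
pos 25: push '{'; stack = {{
pos 26: '}' matches '{'; pop; stack = {
pos 27: '}' matches '{'; pop; stack = (empty)
pos 28: push '{'; stack = {
pos 29: '}' matches '{'; pop; stack = (empty)
pos 30: push '['; stack = [
pos 31: push '('; stack = [(
pos 32: ')' matches '('; pop; stack = [
pos 33: ']' matches '['; pop; stack = (empty)
end: stack empty → VALID
Verdict: properly nested → yes

Answer: yes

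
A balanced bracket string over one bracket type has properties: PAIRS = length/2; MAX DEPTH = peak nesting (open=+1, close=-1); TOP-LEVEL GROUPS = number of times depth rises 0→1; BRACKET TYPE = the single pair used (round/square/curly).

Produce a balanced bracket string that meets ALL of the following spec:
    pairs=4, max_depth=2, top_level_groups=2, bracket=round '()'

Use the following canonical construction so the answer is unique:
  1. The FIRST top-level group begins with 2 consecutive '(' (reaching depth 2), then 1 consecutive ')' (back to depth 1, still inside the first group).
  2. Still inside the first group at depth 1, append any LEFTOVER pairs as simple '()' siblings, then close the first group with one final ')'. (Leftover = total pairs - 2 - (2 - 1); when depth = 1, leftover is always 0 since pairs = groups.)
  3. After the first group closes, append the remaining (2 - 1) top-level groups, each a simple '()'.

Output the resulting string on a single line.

Spec: pairs=4 depth=2 groups=2
Leftover pairs = 4 - 2 - (2-1) = 1
First group: deep chain of depth 2 + 1 sibling pairs
Remaining 1 groups: simple '()' each

Answer: (()())()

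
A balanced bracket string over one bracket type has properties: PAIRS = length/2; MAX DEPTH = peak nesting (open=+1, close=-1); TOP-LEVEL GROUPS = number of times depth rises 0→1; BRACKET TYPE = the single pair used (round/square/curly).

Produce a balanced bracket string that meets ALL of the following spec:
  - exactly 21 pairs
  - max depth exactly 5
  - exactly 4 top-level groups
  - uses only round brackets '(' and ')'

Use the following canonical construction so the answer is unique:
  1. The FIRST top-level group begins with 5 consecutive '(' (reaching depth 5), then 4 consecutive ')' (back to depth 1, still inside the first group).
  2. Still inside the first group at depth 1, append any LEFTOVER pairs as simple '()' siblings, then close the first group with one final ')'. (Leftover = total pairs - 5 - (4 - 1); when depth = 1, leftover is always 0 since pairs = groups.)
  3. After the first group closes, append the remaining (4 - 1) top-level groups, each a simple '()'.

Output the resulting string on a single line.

Answer: ((((())))()()()()()()()()()()()()())()()()

Derivation:
Spec: pairs=21 depth=5 groups=4
Leftover pairs = 21 - 5 - (4-1) = 13
First group: deep chain of depth 5 + 13 sibling pairs
Remaining 3 groups: simple '()' each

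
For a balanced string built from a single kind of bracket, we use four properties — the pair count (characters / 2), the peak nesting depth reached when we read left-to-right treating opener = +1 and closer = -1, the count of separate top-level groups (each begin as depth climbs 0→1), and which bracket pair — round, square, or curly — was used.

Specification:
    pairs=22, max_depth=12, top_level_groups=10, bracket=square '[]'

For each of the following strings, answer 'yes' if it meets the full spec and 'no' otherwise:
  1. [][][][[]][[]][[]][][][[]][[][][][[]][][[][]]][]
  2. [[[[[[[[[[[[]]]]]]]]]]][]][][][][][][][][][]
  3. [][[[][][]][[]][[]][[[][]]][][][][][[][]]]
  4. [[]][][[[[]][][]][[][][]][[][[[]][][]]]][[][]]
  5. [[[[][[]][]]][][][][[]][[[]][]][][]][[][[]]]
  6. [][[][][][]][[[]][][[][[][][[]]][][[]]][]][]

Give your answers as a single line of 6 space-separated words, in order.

String 1 '[][][][[]][[]][[]][][][[]][[][][][[]][][[][]]][]': depth seq [1 0 1 0 1 0 1 2 1 0 1 2 1 0 1 2 1 0 1 0 1 0 1 2 1 0 1 2 1 2 1 2 1 2 3 2 1 2 1 2 3 2 3 2 1 0 1 0]
  -> pairs=24 depth=3 groups=11 -> no
String 2 '[[[[[[[[[[[[]]]]]]]]]]][]][][][][][][][][][]': depth seq [1 2 3 4 5 6 7 8 9 10 11 12 11 10 9 8 7 6 5 4 3 2 1 2 1 0 1 0 1 0 1 0 1 0 1 0 1 0 1 0 1 0 1 0]
  -> pairs=22 depth=12 groups=10 -> yes
String 3 '[][[[][][]][[]][[]][[[][]]][][][][][[][]]]': depth seq [1 0 1 2 3 2 3 2 3 2 1 2 3 2 1 2 3 2 1 2 3 4 3 4 3 2 1 2 1 2 1 2 1 2 1 2 3 2 3 2 1 0]
  -> pairs=21 depth=4 groups=2 -> no
String 4 '[[]][][[[[]][][]][[][][]][[][[[]][][]]]][[][]]': depth seq [1 2 1 0 1 0 1 2 3 4 3 2 3 2 3 2 1 2 3 2 3 2 3 2 1 2 3 2 3 4 5 4 3 4 3 4 3 2 1 0 1 2 1 2 1 0]
  -> pairs=23 depth=5 groups=4 -> no
String 5 '[[[[][[]][]]][][][][[]][[[]][]][][]][[][[]]]': depth seq [1 2 3 4 3 4 5 4 3 4 3 2 1 2 1 2 1 2 1 2 3 2 1 2 3 4 3 2 3 2 1 2 1 2 1 0 1 2 1 2 3 2 1 0]
  -> pairs=22 depth=5 groups=2 -> no
String 6 '[][[][][][]][[[]][][[][[][][[]]][][[]]][]][]': depth seq [1 0 1 2 1 2 1 2 1 2 1 0 1 2 3 2 1 2 1 2 3 2 3 4 3 4 3 4 5 4 3 2 3 2 3 4 3 2 1 2 1 0 1 0]
  -> pairs=22 depth=5 groups=4 -> no

Answer: no yes no no no no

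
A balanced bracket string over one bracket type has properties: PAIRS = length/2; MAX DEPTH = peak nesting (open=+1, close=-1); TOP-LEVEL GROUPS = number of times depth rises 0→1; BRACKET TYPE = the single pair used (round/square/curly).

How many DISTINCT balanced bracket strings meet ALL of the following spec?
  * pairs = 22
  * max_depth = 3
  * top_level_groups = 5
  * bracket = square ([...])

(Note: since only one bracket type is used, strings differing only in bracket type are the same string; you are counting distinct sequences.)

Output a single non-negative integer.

Answer: 55617695

Derivation:
Spec: pairs=22 depth=3 groups=5
Count(depth <= 3) = 55623680
Count(depth <= 2) = 5985
Count(depth == 3) = 55623680 - 5985 = 55617695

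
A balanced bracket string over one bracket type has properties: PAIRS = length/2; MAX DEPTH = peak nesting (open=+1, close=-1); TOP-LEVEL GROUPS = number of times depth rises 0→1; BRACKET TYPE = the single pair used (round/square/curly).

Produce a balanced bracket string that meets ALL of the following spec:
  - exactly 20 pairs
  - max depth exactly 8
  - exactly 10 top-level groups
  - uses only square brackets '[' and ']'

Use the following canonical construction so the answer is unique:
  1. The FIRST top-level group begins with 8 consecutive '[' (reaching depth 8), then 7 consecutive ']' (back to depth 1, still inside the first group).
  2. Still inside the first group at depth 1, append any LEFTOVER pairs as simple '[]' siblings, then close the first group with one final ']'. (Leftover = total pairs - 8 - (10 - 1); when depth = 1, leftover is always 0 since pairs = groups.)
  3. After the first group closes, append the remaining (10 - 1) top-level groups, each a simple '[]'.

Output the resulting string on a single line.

Spec: pairs=20 depth=8 groups=10
Leftover pairs = 20 - 8 - (10-1) = 3
First group: deep chain of depth 8 + 3 sibling pairs
Remaining 9 groups: simple '[]' each

Answer: [[[[[[[[]]]]]]][][][]][][][][][][][][][]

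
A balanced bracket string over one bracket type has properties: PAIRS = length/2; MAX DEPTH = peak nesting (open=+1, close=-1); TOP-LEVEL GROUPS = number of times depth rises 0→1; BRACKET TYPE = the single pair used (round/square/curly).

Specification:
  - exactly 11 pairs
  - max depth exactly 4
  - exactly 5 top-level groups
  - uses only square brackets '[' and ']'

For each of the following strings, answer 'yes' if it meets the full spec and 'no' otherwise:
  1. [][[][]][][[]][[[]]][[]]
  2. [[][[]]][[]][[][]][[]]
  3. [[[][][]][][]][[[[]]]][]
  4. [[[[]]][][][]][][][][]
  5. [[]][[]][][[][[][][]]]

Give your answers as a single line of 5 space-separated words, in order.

String 1 '[][[][]][][[]][[[]]][[]]': depth seq [1 0 1 2 1 2 1 0 1 0 1 2 1 0 1 2 3 2 1 0 1 2 1 0]
  -> pairs=12 depth=3 groups=6 -> no
String 2 '[[][[]]][[]][[][]][[]]': depth seq [1 2 1 2 3 2 1 0 1 2 1 0 1 2 1 2 1 0 1 2 1 0]
  -> pairs=11 depth=3 groups=4 -> no
String 3 '[[[][][]][][]][[[[]]]][]': depth seq [1 2 3 2 3 2 3 2 1 2 1 2 1 0 1 2 3 4 3 2 1 0 1 0]
  -> pairs=12 depth=4 groups=3 -> no
String 4 '[[[[]]][][][]][][][][]': depth seq [1 2 3 4 3 2 1 2 1 2 1 2 1 0 1 0 1 0 1 0 1 0]
  -> pairs=11 depth=4 groups=5 -> yes
String 5 '[[]][[]][][[][[][][]]]': depth seq [1 2 1 0 1 2 1 0 1 0 1 2 1 2 3 2 3 2 3 2 1 0]
  -> pairs=11 depth=3 groups=4 -> no

Answer: no no no yes no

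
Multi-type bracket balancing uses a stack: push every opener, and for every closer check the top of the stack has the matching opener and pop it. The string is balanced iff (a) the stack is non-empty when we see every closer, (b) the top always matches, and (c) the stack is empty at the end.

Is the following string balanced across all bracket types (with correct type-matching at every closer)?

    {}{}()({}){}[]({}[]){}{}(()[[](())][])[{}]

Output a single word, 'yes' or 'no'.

pos 0: push '{'; stack = {
pos 1: '}' matches '{'; pop; stack = (empty)
pos 2: push '{'; stack = {
pos 3: '}' matches '{'; pop; stack = (empty)
pos 4: push '('; stack = (
pos 5: ')' matches '('; pop; stack = (empty)
pos 6: push '('; stack = (
pos 7: push '{'; stack = ({
pos 8: '}' matches '{'; pop; stack = (
pos 9: ')' matches '('; pop; stack = (empty)
pos 10: push '{'; stack = {
pos 11: '}' matches '{'; pop; stack = (empty)
pos 12: push '['; stack = [
pos 13: ']' matches '['; pop; stack = (empty)
pos 14: push '('; stack = (
pos 15: push '{'; stack = ({
pos 16: '}' matches '{'; pop; stack = (
pos 17: push '['; stack = ([
pos 18: ']' matches '['; pop; stack = (
pos 19: ')' matches '('; pop; stack = (empty)
pos 20: push '{'; stack = {
pos 21: '}' matches '{'; pop; stack = (empty)
pos 22: push '{'; stack = {
pos 23: '}' matches '{'; pop; stack = (empty)
pos 24: push '('; stack = (
pos 25: push '('; stack = ((
pos 26: ')' matches '('; pop; stack = (
pos 27: push '['; stack = ([
pos 28: push '['; stack = ([[
pos 29: ']' matches '['; pop; stack = ([
pos 30: push '('; stack = ([(
pos 31: push '('; stack = ([((
pos 32: ')' matches '('; pop; stack = ([(
pos 33: ')' matches '('; pop; stack = ([
pos 34: ']' matches '['; pop; stack = (
pos 35: push '['; stack = ([
pos 36: ']' matches '['; pop; stack = (
pos 37: ')' matches '('; pop; stack = (empty)
pos 38: push '['; stack = [
pos 39: push '{'; stack = [{
pos 40: '}' matches '{'; pop; stack = [
pos 41: ']' matches '['; pop; stack = (empty)
end: stack empty → VALID
Verdict: properly nested → yes

Answer: yes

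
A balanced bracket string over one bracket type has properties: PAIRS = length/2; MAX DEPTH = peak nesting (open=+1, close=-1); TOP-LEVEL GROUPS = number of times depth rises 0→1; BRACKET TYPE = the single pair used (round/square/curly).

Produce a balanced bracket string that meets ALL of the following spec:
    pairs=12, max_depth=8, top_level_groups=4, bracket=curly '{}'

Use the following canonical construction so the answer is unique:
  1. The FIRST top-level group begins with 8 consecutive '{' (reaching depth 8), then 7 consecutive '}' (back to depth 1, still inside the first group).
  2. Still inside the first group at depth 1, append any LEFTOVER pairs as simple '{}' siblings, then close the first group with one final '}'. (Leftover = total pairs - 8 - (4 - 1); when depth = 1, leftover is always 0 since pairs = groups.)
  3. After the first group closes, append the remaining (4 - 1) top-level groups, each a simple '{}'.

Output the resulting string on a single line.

Answer: {{{{{{{{}}}}}}}{}}{}{}{}

Derivation:
Spec: pairs=12 depth=8 groups=4
Leftover pairs = 12 - 8 - (4-1) = 1
First group: deep chain of depth 8 + 1 sibling pairs
Remaining 3 groups: simple '{}' each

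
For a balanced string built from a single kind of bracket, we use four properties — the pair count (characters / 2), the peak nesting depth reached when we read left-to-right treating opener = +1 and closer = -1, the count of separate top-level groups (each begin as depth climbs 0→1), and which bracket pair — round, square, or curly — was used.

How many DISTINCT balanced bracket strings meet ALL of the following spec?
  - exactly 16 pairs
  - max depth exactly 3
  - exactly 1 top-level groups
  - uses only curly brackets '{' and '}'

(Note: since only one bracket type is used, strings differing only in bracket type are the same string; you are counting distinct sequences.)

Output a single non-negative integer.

Spec: pairs=16 depth=3 groups=1
Count(depth <= 3) = 16384
Count(depth <= 2) = 1
Count(depth == 3) = 16384 - 1 = 16383

Answer: 16383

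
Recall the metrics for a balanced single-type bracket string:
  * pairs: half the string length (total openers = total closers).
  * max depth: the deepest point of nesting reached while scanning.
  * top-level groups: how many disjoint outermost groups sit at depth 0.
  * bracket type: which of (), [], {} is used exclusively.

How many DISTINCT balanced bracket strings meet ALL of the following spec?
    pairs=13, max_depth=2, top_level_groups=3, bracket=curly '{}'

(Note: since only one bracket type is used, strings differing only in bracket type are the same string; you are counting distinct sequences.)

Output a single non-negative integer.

Spec: pairs=13 depth=2 groups=3
Count(depth <= 2) = 66
Count(depth <= 1) = 0
Count(depth == 2) = 66 - 0 = 66

Answer: 66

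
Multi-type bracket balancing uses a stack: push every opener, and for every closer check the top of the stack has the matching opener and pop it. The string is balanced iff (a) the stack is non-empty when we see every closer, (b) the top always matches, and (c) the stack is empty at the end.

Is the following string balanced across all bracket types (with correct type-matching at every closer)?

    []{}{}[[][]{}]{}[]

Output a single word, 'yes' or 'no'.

Answer: yes

Derivation:
pos 0: push '['; stack = [
pos 1: ']' matches '['; pop; stack = (empty)
pos 2: push '{'; stack = {
pos 3: '}' matches '{'; pop; stack = (empty)
pos 4: push '{'; stack = {
pos 5: '}' matches '{'; pop; stack = (empty)
pos 6: push '['; stack = [
pos 7: push '['; stack = [[
pos 8: ']' matches '['; pop; stack = [
pos 9: push '['; stack = [[
pos 10: ']' matches '['; pop; stack = [
pos 11: push '{'; stack = [{
pos 12: '}' matches '{'; pop; stack = [
pos 13: ']' matches '['; pop; stack = (empty)
pos 14: push '{'; stack = {
pos 15: '}' matches '{'; pop; stack = (empty)
pos 16: push '['; stack = [
pos 17: ']' matches '['; pop; stack = (empty)
end: stack empty → VALID
Verdict: properly nested → yes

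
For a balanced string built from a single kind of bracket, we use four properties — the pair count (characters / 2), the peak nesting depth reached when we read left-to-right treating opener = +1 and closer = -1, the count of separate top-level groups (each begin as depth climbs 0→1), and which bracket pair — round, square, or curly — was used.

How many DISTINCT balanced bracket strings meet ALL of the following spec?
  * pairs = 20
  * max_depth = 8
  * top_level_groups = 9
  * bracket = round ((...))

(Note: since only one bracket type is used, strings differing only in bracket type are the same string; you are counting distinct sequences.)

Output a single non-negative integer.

Spec: pairs=20 depth=8 groups=9
Count(depth <= 8) = 24553305
Count(depth <= 7) = 24404805
Count(depth == 8) = 24553305 - 24404805 = 148500

Answer: 148500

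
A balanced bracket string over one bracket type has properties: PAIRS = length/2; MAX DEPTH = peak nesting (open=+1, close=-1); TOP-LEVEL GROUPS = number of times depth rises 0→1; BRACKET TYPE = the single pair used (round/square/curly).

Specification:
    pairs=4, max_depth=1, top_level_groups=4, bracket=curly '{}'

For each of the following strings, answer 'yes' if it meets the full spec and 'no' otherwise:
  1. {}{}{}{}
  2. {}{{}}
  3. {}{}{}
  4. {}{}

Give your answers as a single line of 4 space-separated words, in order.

String 1 '{}{}{}{}': depth seq [1 0 1 0 1 0 1 0]
  -> pairs=4 depth=1 groups=4 -> yes
String 2 '{}{{}}': depth seq [1 0 1 2 1 0]
  -> pairs=3 depth=2 groups=2 -> no
String 3 '{}{}{}': depth seq [1 0 1 0 1 0]
  -> pairs=3 depth=1 groups=3 -> no
String 4 '{}{}': depth seq [1 0 1 0]
  -> pairs=2 depth=1 groups=2 -> no

Answer: yes no no no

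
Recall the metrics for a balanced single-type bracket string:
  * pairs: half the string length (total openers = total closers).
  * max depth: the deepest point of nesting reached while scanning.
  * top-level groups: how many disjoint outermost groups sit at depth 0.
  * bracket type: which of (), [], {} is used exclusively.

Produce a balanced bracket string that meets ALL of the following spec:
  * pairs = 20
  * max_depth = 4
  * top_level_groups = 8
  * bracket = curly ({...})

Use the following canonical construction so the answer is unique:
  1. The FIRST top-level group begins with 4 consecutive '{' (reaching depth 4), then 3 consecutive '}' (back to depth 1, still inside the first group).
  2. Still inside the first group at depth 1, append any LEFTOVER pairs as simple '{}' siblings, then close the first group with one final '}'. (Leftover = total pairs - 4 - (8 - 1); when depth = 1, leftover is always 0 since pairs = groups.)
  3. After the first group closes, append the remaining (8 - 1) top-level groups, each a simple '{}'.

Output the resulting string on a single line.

Spec: pairs=20 depth=4 groups=8
Leftover pairs = 20 - 4 - (8-1) = 9
First group: deep chain of depth 4 + 9 sibling pairs
Remaining 7 groups: simple '{}' each

Answer: {{{{}}}{}{}{}{}{}{}{}{}{}}{}{}{}{}{}{}{}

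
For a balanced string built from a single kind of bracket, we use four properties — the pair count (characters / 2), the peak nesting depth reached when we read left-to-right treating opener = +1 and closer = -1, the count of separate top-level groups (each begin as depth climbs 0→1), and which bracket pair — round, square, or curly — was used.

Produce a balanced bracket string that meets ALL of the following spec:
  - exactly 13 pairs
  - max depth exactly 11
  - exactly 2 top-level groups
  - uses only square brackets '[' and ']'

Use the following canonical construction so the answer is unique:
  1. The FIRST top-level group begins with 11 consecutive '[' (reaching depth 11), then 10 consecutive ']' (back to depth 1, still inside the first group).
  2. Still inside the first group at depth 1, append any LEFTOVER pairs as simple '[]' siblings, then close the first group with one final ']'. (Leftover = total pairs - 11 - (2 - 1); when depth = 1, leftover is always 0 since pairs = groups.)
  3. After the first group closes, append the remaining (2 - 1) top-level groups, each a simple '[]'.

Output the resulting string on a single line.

Answer: [[[[[[[[[[[]]]]]]]]]][]][]

Derivation:
Spec: pairs=13 depth=11 groups=2
Leftover pairs = 13 - 11 - (2-1) = 1
First group: deep chain of depth 11 + 1 sibling pairs
Remaining 1 groups: simple '[]' each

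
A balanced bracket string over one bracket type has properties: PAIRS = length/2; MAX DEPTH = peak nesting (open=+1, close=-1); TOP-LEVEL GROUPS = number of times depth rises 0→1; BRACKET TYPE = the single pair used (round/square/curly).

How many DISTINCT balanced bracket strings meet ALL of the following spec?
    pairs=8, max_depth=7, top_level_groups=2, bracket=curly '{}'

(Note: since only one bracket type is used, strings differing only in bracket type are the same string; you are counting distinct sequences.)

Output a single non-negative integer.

Spec: pairs=8 depth=7 groups=2
Count(depth <= 7) = 429
Count(depth <= 6) = 427
Count(depth == 7) = 429 - 427 = 2

Answer: 2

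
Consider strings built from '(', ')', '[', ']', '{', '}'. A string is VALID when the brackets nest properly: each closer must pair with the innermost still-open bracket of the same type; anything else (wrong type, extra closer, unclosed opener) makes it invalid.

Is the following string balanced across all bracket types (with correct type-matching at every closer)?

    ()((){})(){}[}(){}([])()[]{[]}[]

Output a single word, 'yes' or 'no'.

Answer: no

Derivation:
pos 0: push '('; stack = (
pos 1: ')' matches '('; pop; stack = (empty)
pos 2: push '('; stack = (
pos 3: push '('; stack = ((
pos 4: ')' matches '('; pop; stack = (
pos 5: push '{'; stack = ({
pos 6: '}' matches '{'; pop; stack = (
pos 7: ')' matches '('; pop; stack = (empty)
pos 8: push '('; stack = (
pos 9: ')' matches '('; pop; stack = (empty)
pos 10: push '{'; stack = {
pos 11: '}' matches '{'; pop; stack = (empty)
pos 12: push '['; stack = [
pos 13: saw closer '}' but top of stack is '[' (expected ']') → INVALID
Verdict: type mismatch at position 13: '}' closes '[' → no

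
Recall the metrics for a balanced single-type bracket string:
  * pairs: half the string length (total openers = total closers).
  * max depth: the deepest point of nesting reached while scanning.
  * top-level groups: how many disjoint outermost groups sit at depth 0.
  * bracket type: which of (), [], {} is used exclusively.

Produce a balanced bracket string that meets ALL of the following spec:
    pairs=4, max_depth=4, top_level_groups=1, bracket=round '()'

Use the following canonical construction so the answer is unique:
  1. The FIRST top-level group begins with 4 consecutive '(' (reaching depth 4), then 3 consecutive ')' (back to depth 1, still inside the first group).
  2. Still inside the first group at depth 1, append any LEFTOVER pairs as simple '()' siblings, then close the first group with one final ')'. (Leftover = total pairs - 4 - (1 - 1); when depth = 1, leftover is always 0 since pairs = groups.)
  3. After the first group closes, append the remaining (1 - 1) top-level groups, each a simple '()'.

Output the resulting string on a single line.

Answer: (((())))

Derivation:
Spec: pairs=4 depth=4 groups=1
Leftover pairs = 4 - 4 - (1-1) = 0
First group: deep chain of depth 4 + 0 sibling pairs
Remaining 0 groups: simple '()' each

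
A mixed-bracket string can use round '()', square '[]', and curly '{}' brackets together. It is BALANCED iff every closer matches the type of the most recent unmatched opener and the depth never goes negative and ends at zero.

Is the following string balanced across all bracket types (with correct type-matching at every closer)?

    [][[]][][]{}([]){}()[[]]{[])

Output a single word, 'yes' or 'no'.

pos 0: push '['; stack = [
pos 1: ']' matches '['; pop; stack = (empty)
pos 2: push '['; stack = [
pos 3: push '['; stack = [[
pos 4: ']' matches '['; pop; stack = [
pos 5: ']' matches '['; pop; stack = (empty)
pos 6: push '['; stack = [
pos 7: ']' matches '['; pop; stack = (empty)
pos 8: push '['; stack = [
pos 9: ']' matches '['; pop; stack = (empty)
pos 10: push '{'; stack = {
pos 11: '}' matches '{'; pop; stack = (empty)
pos 12: push '('; stack = (
pos 13: push '['; stack = ([
pos 14: ']' matches '['; pop; stack = (
pos 15: ')' matches '('; pop; stack = (empty)
pos 16: push '{'; stack = {
pos 17: '}' matches '{'; pop; stack = (empty)
pos 18: push '('; stack = (
pos 19: ')' matches '('; pop; stack = (empty)
pos 20: push '['; stack = [
pos 21: push '['; stack = [[
pos 22: ']' matches '['; pop; stack = [
pos 23: ']' matches '['; pop; stack = (empty)
pos 24: push '{'; stack = {
pos 25: push '['; stack = {[
pos 26: ']' matches '['; pop; stack = {
pos 27: saw closer ')' but top of stack is '{' (expected '}') → INVALID
Verdict: type mismatch at position 27: ')' closes '{' → no

Answer: no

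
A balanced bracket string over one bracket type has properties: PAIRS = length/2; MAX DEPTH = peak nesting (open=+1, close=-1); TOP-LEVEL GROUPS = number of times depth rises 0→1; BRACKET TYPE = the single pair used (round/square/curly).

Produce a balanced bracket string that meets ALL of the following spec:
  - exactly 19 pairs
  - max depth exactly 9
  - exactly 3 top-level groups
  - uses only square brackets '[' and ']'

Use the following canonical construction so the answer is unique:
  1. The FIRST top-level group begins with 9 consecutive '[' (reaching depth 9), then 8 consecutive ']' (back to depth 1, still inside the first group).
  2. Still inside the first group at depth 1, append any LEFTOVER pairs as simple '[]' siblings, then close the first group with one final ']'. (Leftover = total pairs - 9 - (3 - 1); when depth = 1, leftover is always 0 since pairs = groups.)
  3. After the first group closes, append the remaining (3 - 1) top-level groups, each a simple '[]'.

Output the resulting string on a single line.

Spec: pairs=19 depth=9 groups=3
Leftover pairs = 19 - 9 - (3-1) = 8
First group: deep chain of depth 9 + 8 sibling pairs
Remaining 2 groups: simple '[]' each

Answer: [[[[[[[[[]]]]]]]][][][][][][][][]][][]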